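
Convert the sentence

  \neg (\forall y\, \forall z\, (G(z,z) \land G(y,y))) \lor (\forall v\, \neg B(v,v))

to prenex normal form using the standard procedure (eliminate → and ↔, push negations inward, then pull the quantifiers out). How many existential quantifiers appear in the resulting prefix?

Move each ¬ inward, flipping quantifiers it crosses:
  (\exists y\, \exists z\, (\neg G(z,z) \lor \neg G(y,y))) \lor (\forall v\, \neg B(v,v))
All bound variables are already distinct, so no renaming is needed.
Extract every quantifier outward, since the variables are now distinct and don't occur free across branches:
  \exists y\, \exists z\, \forall v\, (\neg G(z,z) \lor \neg G(y,y) \lor \neg B(v,v))
The prefix is \exists y \exists z \forall v: 1 universal, 2 existential.

2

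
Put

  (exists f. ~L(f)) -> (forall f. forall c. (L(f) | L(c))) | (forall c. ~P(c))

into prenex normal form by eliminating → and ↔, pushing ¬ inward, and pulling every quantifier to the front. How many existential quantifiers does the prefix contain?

0

First replace A → B with ¬A ∨ B.
  ~(exists f. ~L(f)) | (forall f. forall c. (L(f) | L(c))) | (forall c. ~P(c))
Move each ¬ inward, flipping quantifiers it crosses:
  (forall f. L(f)) | (forall f. forall c. (L(f) | L(c))) | (forall c. ~P(c))
Give each quantifier a distinct variable: f↦a, c↦u1.
  (forall f. L(f)) | (forall a. forall c. (L(a) | L(c))) | (forall u1. ~P(u1))
Pull the quantifiers to the front (each side's bound variable is not free in the other side):
  forall f. forall a. forall c. forall u1. (L(f) | L(a) | L(c) | ~P(u1))
The prefix is forall f forall a forall c forall u1: 4 universal, 0 existential.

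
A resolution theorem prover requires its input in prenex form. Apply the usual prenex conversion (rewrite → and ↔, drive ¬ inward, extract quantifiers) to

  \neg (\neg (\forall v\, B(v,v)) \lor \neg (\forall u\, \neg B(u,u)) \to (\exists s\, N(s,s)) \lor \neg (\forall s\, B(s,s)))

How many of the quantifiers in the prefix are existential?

First replace A → B with ¬A ∨ B.
  \neg (\neg (\neg (\forall v\, B(v,v)) \lor \neg (\forall u\, \neg B(u,u))) \lor (\exists s\, N(s,s)) \lor \neg (\forall s\, B(s,s)))
Push ¬ through the quantifiers and connectives to reach negation normal form:
  ((\exists v\, \neg B(v,v)) \lor (\exists u\, B(u,u))) \land (\forall s\, \neg N(s,s)) \land (\forall s\, B(s,s))
Standardize variables apart so no two quantifiers bind the same name: s↦p.
  ((\exists v\, \neg B(v,v)) \lor (\exists u\, B(u,u))) \land (\forall s\, \neg N(s,s)) \land (\forall p\, B(p,p))
Pull the quantifiers to the front (each side's bound variable is not free in the other side):
  \exists v\, \exists u\, \forall s\, \forall p\, ((\neg B(v,v) \lor B(u,u)) \land \neg N(s,s) \land B(p,p))
The prefix is \exists v \exists u \forall s \forall p: 2 universal, 2 existential.

2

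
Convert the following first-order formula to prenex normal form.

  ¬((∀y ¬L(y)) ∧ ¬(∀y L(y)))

Move each ¬ inward, flipping quantifiers it crosses:
  (∃y L(y)) ∨ (∀y L(y))
Standardize variables apart so no two quantifiers bind the same name: y↦q.
  (∃y L(y)) ∨ (∀q L(q))
Extract every quantifier outward, since the variables are now distinct and don't occur free across branches:
  ∃y ∀q (L(y) ∨ L(q))

∃y ∀q (L(y) ∨ L(q))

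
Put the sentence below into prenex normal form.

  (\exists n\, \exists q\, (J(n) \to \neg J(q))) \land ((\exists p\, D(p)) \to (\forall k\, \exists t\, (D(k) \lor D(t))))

\exists n\, \exists q\, \forall p\, \forall k\, \exists t\, ((\neg J(n) \lor \neg J(q)) \land (\neg D(p) \lor D(k) \lor D(t)))

Eliminate → and ↔ using ¬ and ∨.
  (\exists n\, \exists q\, (\neg J(n) \lor \neg J(q))) \land (\neg (\exists p\, D(p)) \lor (\forall k\, \exists t\, (D(k) \lor D(t))))
Move each ¬ inward, flipping quantifiers it crosses:
  (\exists n\, \exists q\, (\neg J(n) \lor \neg J(q))) \land ((\forall p\, \neg D(p)) \lor (\forall k\, \exists t\, (D(k) \lor D(t))))
All bound variables are already distinct, so no renaming is needed.
Extract every quantifier outward, since the variables are now distinct and don't occur free across branches:
  \exists n\, \exists q\, \forall p\, \forall k\, \exists t\, ((\neg J(n) \lor \neg J(q)) \land (\neg D(p) \lor D(k) \lor D(t)))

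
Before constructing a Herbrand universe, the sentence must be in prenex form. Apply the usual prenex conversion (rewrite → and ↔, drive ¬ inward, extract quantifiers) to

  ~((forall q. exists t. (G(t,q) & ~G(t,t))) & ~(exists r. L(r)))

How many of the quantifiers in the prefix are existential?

Drive negations inward (¬∀x A ≡ ∃x ¬A, ¬∃x A ≡ ∀x ¬A, De Morgan for ∧/∨):
  (exists q. forall t. (~G(t,q) | G(t,t))) | (exists r. L(r))
All bound variables are already distinct, so no renaming is needed.
Extract every quantifier outward, since the variables are now distinct and don't occur free across branches:
  exists q. forall t. exists r. (~G(t,q) | G(t,t) | L(r))
The prefix is exists q forall t exists r: 1 universal, 2 existential.

2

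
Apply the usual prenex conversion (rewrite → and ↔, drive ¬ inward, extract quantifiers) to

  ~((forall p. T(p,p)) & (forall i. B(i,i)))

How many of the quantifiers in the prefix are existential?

2

Move each ¬ inward, flipping quantifiers it crosses:
  (exists p. ~T(p,p)) | (exists i. ~B(i,i))
All bound variables are already distinct, so no renaming is needed.
Pull the quantifiers to the front (each side's bound variable is not free in the other side):
  exists p. exists i. (~T(p,p) | ~B(i,i))
The prefix is exists p exists i: 0 universal, 2 existential.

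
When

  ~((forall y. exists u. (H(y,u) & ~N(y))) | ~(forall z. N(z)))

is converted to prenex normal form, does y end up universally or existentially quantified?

Push ¬ through the quantifiers and connectives to reach negation normal form:
  (exists y. forall u. (~H(y,u) | N(y))) & (forall z. N(z))
All bound variables are already distinct, so no renaming is needed.
Extract every quantifier outward, since the variables are now distinct and don't occur free across branches:
  exists y. forall u. forall z. ((~H(y,u) | N(y)) & N(z))
The quantifier forall y sits under an odd number of negations, so it flips to exists y.

existential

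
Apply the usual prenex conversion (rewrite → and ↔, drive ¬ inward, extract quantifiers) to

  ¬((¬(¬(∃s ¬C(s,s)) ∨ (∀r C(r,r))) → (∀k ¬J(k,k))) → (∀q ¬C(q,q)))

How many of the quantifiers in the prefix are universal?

3

First replace A → B with ¬A ∨ B.
  ¬(¬(¬¬(¬(∃s ¬C(s,s)) ∨ (∀r C(r,r))) ∨ (∀k ¬J(k,k))) ∨ (∀q ¬C(q,q)))
Move each ¬ inward, flipping quantifiers it crosses:
  ((∀s C(s,s)) ∨ (∀r C(r,r)) ∨ (∀k ¬J(k,k))) ∧ (∃q C(q,q))
All bound variables are already distinct, so no renaming is needed.
Finally move all quantifiers to the prefix:
  ∀s ∀r ∀k ∃q ((C(s,s) ∨ C(r,r) ∨ ¬J(k,k)) ∧ C(q,q))
The prefix is ∀s ∀r ∀k ∃q: 3 universal, 1 existential.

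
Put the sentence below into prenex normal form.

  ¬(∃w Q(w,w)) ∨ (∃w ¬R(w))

∀w ∃y1 (¬Q(w,w) ∨ ¬R(y1))

Move each ¬ inward, flipping quantifiers it crosses:
  (∀w ¬Q(w,w)) ∨ (∃w ¬R(w))
Standardize variables apart so no two quantifiers bind the same name: w↦y1.
  (∀w ¬Q(w,w)) ∨ (∃y1 ¬R(y1))
Finally move all quantifiers to the prefix:
  ∀w ∃y1 (¬Q(w,w) ∨ ¬R(y1))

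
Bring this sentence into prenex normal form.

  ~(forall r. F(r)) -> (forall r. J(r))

forall r. forall u. (F(r) | J(u))

Rewrite implications/biconditionals: A → B as ¬A ∨ B.
  ~~(forall r. F(r)) | (forall r. J(r))
Drive negations inward (¬∀x A ≡ ∃x ¬A, ¬∃x A ≡ ∀x ¬A, De Morgan for ∧/∨):
  (forall r. F(r)) | (forall r. J(r))
Standardize variables apart so no two quantifiers bind the same name: r↦u.
  (forall r. F(r)) | (forall u. J(u))
Finally move all quantifiers to the prefix:
  forall r. forall u. (F(r) | J(u))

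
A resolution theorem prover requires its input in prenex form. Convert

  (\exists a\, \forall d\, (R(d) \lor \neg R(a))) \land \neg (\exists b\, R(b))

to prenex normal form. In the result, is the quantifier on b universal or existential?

Drive negations inward (¬∀x A ≡ ∃x ¬A, ¬∃x A ≡ ∀x ¬A, De Morgan for ∧/∨):
  (\exists a\, \forall d\, (R(d) \lor \neg R(a))) \land (\forall b\, \neg R(b))
All bound variables are already distinct, so no renaming is needed.
Extract every quantifier outward, since the variables are now distinct and don't occur free across branches:
  \exists a\, \forall d\, \forall b\, ((R(d) \lor \neg R(a)) \land \neg R(b))
The quantifier \exists b sits under an odd number of negations, so it flips to \forall b.

universal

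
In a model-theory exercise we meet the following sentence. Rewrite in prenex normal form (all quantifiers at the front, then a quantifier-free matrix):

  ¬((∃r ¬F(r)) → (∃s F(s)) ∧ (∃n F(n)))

∃r ∀s ∀n (¬F(r) ∧ (¬F(s) ∨ ¬F(n)))

Rewrite implications/biconditionals: A → B as ¬A ∨ B.
  ¬(¬(∃r ¬F(r)) ∨ (∃s F(s)) ∧ (∃n F(n)))
Move each ¬ inward, flipping quantifiers it crosses:
  (∃r ¬F(r)) ∧ ((∀s ¬F(s)) ∨ (∀n ¬F(n)))
All bound variables are already distinct, so no renaming is needed.
Finally move all quantifiers to the prefix:
  ∃r ∀s ∀n (¬F(r) ∧ (¬F(s) ∨ ¬F(n)))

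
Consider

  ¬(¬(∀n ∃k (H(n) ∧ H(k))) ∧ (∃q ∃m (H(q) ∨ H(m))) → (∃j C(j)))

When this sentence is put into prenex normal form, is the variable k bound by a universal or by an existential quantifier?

First replace A → B with ¬A ∨ B.
  ¬(¬(¬(∀n ∃k (H(n) ∧ H(k))) ∧ (∃q ∃m (H(q) ∨ H(m)))) ∨ (∃j C(j)))
Push ¬ through the quantifiers and connectives to reach negation normal form:
  (∃n ∀k (¬H(n) ∨ ¬H(k))) ∧ (∃q ∃m (H(q) ∨ H(m))) ∧ (∀j ¬C(j))
Pull the quantifiers to the front (each side's bound variable is not free in the other side):
  ∃n ∀k ∃q ∃m ∀j ((¬H(n) ∨ ¬H(k)) ∧ (H(q) ∨ H(m)) ∧ ¬C(j))
The quantifier ∃k sits under an odd number of negations (counting the antecedent side of each →), so it flips to ∀k.

universal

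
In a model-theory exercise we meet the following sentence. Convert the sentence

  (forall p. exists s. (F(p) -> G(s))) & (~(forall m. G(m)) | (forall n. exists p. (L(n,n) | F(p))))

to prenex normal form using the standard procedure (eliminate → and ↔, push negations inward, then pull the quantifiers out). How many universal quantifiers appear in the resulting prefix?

2

Eliminate → and ↔ using ¬ and ∨.
  (forall p. exists s. (~F(p) | G(s))) & (~(forall m. G(m)) | (forall n. exists p. (L(n,n) | F(p))))
Push ¬ through the quantifiers and connectives to reach negation normal form:
  (forall p. exists s. (~F(p) | G(s))) & ((exists m. ~G(m)) | (forall n. exists p. (L(n,n) | F(p))))
Give each quantifier a distinct variable: p↦y.
  (forall p. exists s. (~F(p) | G(s))) & ((exists m. ~G(m)) | (forall n. exists y. (L(n,n) | F(y))))
Pull the quantifiers to the front (each side's bound variable is not free in the other side):
  forall p. exists s. exists m. forall n. exists y. ((~F(p) | G(s)) & (~G(m) | L(n,n) | F(y)))
The prefix is forall p exists s exists m forall n exists y: 2 universal, 3 existential.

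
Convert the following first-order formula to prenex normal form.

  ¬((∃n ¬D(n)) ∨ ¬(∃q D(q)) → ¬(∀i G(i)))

Rewrite implications/biconditionals: A → B as ¬A ∨ B.
  ¬(¬((∃n ¬D(n)) ∨ ¬(∃q D(q))) ∨ ¬(∀i G(i)))
Move each ¬ inward, flipping quantifiers it crosses:
  ((∃n ¬D(n)) ∨ (∀q ¬D(q))) ∧ (∀i G(i))
All bound variables are already distinct, so no renaming is needed.
Extract every quantifier outward, since the variables are now distinct and don't occur free across branches:
  ∃n ∀q ∀i ((¬D(n) ∨ ¬D(q)) ∧ G(i))

∃n ∀q ∀i ((¬D(n) ∨ ¬D(q)) ∧ G(i))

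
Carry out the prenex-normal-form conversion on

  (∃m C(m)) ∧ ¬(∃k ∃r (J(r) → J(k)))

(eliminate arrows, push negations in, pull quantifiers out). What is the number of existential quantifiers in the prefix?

Eliminate → and ↔ using ¬ and ∨.
  (∃m C(m)) ∧ ¬(∃k ∃r (¬J(r) ∨ J(k)))
Drive negations inward (¬∀x A ≡ ∃x ¬A, ¬∃x A ≡ ∀x ¬A, De Morgan for ∧/∨):
  (∃m C(m)) ∧ (∀k ∀r (J(r) ∧ ¬J(k)))
All bound variables are already distinct, so no renaming is needed.
Pull the quantifiers to the front (each side's bound variable is not free in the other side):
  ∃m ∀k ∀r (C(m) ∧ J(r) ∧ ¬J(k))
The prefix is ∃m ∀k ∀r: 2 universal, 1 existential.

1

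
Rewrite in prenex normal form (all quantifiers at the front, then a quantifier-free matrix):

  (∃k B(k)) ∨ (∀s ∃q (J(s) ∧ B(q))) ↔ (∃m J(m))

∀k ∃s ∀q ∃m ∀w ∃t ∀c ∃z1 ((¬B(k) ∧ (¬J(s) ∨ ¬B(q)) ∨ J(m)) ∧ (¬J(w) ∨ B(t) ∨ J(c) ∧ B(z1)))

First replace A → B with ¬A ∨ B; A ↔ B as (¬A ∨ B) ∧ (¬B ∨ A).
  (¬((∃k B(k)) ∨ (∀s ∃q (J(s) ∧ B(q)))) ∨ (∃m J(m))) ∧ (¬(∃m J(m)) ∨ (∃k B(k)) ∨ (∀s ∃q (J(s) ∧ B(q))))
Push ¬ through the quantifiers and connectives to reach negation normal form:
  ((∀k ¬B(k)) ∧ (∃s ∀q (¬J(s) ∨ ¬B(q))) ∨ (∃m J(m))) ∧ ((∀m ¬J(m)) ∨ (∃k B(k)) ∨ (∀s ∃q (J(s) ∧ B(q))))
Standardize variables apart so no two quantifiers bind the same name: m↦w, k↦t, s↦c, q↦z1.
  ((∀k ¬B(k)) ∧ (∃s ∀q (¬J(s) ∨ ¬B(q))) ∨ (∃m J(m))) ∧ ((∀w ¬J(w)) ∨ (∃t B(t)) ∨ (∀c ∃z1 (J(c) ∧ B(z1))))
Finally move all quantifiers to the prefix:
  ∀k ∃s ∀q ∃m ∀w ∃t ∀c ∃z1 ((¬B(k) ∧ (¬J(s) ∨ ¬B(q)) ∨ J(m)) ∧ (¬J(w) ∨ B(t) ∨ J(c) ∧ B(z1)))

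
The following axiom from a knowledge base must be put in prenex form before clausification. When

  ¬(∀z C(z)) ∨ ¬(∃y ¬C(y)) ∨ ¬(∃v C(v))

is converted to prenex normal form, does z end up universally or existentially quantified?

Drive negations inward (¬∀x A ≡ ∃x ¬A, ¬∃x A ≡ ∀x ¬A, De Morgan for ∧/∨):
  (∃z ¬C(z)) ∨ (∀y C(y)) ∨ (∀v ¬C(v))
All bound variables are already distinct, so no renaming is needed.
Finally move all quantifiers to the prefix:
  ∃z ∀y ∀v (¬C(z) ∨ C(y) ∨ ¬C(v))
The quantifier ∀z sits under an odd number of negations, so it flips to ∃z.

existential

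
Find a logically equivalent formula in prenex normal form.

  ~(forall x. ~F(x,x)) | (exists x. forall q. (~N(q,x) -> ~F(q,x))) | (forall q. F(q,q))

exists x. exists v1. forall q. forall y. (F(x,x) | N(q,v1) | ~F(q,v1) | F(y,y))

Eliminate → and ↔ using ¬ and ∨.
  ~(forall x. ~F(x,x)) | (exists x. forall q. (~~N(q,x) | ~F(q,x))) | (forall q. F(q,q))
Push ¬ through the quantifiers and connectives to reach negation normal form:
  (exists x. F(x,x)) | (exists x. forall q. (N(q,x) | ~F(q,x))) | (forall q. F(q,q))
Give each quantifier a distinct variable: x↦v1, q↦y.
  (exists x. F(x,x)) | (exists v1. forall q. (N(q,v1) | ~F(q,v1))) | (forall y. F(y,y))
Pull the quantifiers to the front (each side's bound variable is not free in the other side):
  exists x. exists v1. forall q. forall y. (F(x,x) | N(q,v1) | ~F(q,v1) | F(y,y))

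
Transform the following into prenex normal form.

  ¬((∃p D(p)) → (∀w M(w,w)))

First replace A → B with ¬A ∨ B.
  ¬(¬(∃p D(p)) ∨ (∀w M(w,w)))
Push ¬ through the quantifiers and connectives to reach negation normal form:
  (∃p D(p)) ∧ (∃w ¬M(w,w))
All bound variables are already distinct, so no renaming is needed.
Extract every quantifier outward, since the variables are now distinct and don't occur free across branches:
  ∃p ∃w (D(p) ∧ ¬M(w,w))

∃p ∃w (D(p) ∧ ¬M(w,w))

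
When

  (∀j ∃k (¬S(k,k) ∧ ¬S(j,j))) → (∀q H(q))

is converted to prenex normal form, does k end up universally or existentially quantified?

First replace A → B with ¬A ∨ B.
  ¬(∀j ∃k (¬S(k,k) ∧ ¬S(j,j))) ∨ (∀q H(q))
Drive negations inward (¬∀x A ≡ ∃x ¬A, ¬∃x A ≡ ∀x ¬A, De Morgan for ∧/∨):
  (∃j ∀k (S(k,k) ∨ S(j,j))) ∨ (∀q H(q))
All bound variables are already distinct, so no renaming is needed.
Extract every quantifier outward, since the variables are now distinct and don't occur free across branches:
  ∃j ∀k ∀q (S(k,k) ∨ S(j,j) ∨ H(q))
The quantifier ∃k sits under an odd number of negations (counting the antecedent side of each →), so it flips to ∀k.

universal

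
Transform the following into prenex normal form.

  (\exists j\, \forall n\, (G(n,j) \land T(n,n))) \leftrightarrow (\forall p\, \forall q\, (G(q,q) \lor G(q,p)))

\forall j\, \exists n\, \forall p\, \forall q\, \exists r\, \exists s\, \exists t\, \forall z\, ((\neg G(n,j) \lor \neg T(n,n) \lor G(q,q) \lor G(q,p)) \land (\neg G(s,s) \land \neg G(s,r) \lor G(z,t) \land T(z,z)))

Eliminate → and ↔ using ¬ and ∨; A ↔ B as (¬A ∨ B) ∧ (¬B ∨ A).
  (\neg (\exists j\, \forall n\, (G(n,j) \land T(n,n))) \lor (\forall p\, \forall q\, (G(q,q) \lor G(q,p)))) \land (\neg (\forall p\, \forall q\, (G(q,q) \lor G(q,p))) \lor (\exists j\, \forall n\, (G(n,j) \land T(n,n))))
Drive negations inward (¬∀x A ≡ ∃x ¬A, ¬∃x A ≡ ∀x ¬A, De Morgan for ∧/∨):
  ((\forall j\, \exists n\, (\neg G(n,j) \lor \neg T(n,n))) \lor (\forall p\, \forall q\, (G(q,q) \lor G(q,p)))) \land ((\exists p\, \exists q\, (\neg G(q,q) \land \neg G(q,p))) \lor (\exists j\, \forall n\, (G(n,j) \land T(n,n))))
Standardize variables apart so no two quantifiers bind the same name: p↦r, q↦s, j↦t, n↦z.
  ((\forall j\, \exists n\, (\neg G(n,j) \lor \neg T(n,n))) \lor (\forall p\, \forall q\, (G(q,q) \lor G(q,p)))) \land ((\exists r\, \exists s\, (\neg G(s,s) \land \neg G(s,r))) \lor (\exists t\, \forall z\, (G(z,t) \land T(z,z))))
Finally move all quantifiers to the prefix:
  \forall j\, \exists n\, \forall p\, \forall q\, \exists r\, \exists s\, \exists t\, \forall z\, ((\neg G(n,j) \lor \neg T(n,n) \lor G(q,q) \lor G(q,p)) \land (\neg G(s,s) \land \neg G(s,r) \lor G(z,t) \land T(z,z)))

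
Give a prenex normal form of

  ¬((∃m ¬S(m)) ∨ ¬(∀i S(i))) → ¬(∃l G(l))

First replace A → B with ¬A ∨ B.
  ¬¬((∃m ¬S(m)) ∨ ¬(∀i S(i))) ∨ ¬(∃l G(l))
Push ¬ through the quantifiers and connectives to reach negation normal form:
  (∃m ¬S(m)) ∨ (∃i ¬S(i)) ∨ (∀l ¬G(l))
Pull the quantifiers to the front (each side's bound variable is not free in the other side):
  ∃m ∃i ∀l (¬S(m) ∨ ¬S(i) ∨ ¬G(l))

∃m ∃i ∀l (¬S(m) ∨ ¬S(i) ∨ ¬G(l))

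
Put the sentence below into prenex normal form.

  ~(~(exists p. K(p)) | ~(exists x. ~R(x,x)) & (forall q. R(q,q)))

Drive negations inward (¬∀x A ≡ ∃x ¬A, ¬∃x A ≡ ∀x ¬A, De Morgan for ∧/∨):
  (exists p. K(p)) & ((exists x. ~R(x,x)) | (exists q. ~R(q,q)))
Extract every quantifier outward, since the variables are now distinct and don't occur free across branches:
  exists p. exists x. exists q. (K(p) & (~R(x,x) | ~R(q,q)))

exists p. exists x. exists q. (K(p) & (~R(x,x) | ~R(q,q)))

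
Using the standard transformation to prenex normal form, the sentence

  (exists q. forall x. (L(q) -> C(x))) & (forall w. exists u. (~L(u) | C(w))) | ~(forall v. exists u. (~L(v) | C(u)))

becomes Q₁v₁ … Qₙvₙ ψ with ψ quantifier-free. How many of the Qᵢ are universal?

Eliminate → and ↔ using ¬ and ∨.
  (exists q. forall x. (~L(q) | C(x))) & (forall w. exists u. (~L(u) | C(w))) | ~(forall v. exists u. (~L(v) | C(u)))
Move each ¬ inward, flipping quantifiers it crosses:
  (exists q. forall x. (~L(q) | C(x))) & (forall w. exists u. (~L(u) | C(w))) | (exists v. forall u. (L(v) & ~C(u)))
Standardize variables apart so no two quantifiers bind the same name: u↦z1.
  (exists q. forall x. (~L(q) | C(x))) & (forall w. exists u. (~L(u) | C(w))) | (exists v. forall z1. (L(v) & ~C(z1)))
Finally move all quantifiers to the prefix:
  exists q. forall x. forall w. exists u. exists v. forall z1. ((~L(q) | C(x)) & (~L(u) | C(w)) | L(v) & ~C(z1))
The prefix is exists q forall x forall w exists u exists v forall z1: 3 universal, 3 existential.

3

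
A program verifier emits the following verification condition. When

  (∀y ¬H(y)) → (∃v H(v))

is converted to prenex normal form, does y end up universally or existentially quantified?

existential

First replace A → B with ¬A ∨ B.
  ¬(∀y ¬H(y)) ∨ (∃v H(v))
Move each ¬ inward, flipping quantifiers it crosses:
  (∃y H(y)) ∨ (∃v H(v))
Finally move all quantifiers to the prefix:
  ∃y ∃v (H(y) ∨ H(v))
The quantifier ∀y sits under an odd number of negations (counting the antecedent side of each →), so it flips to ∃y.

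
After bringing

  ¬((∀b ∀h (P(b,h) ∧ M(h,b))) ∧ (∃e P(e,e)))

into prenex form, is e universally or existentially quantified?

universal

Drive negations inward (¬∀x A ≡ ∃x ¬A, ¬∃x A ≡ ∀x ¬A, De Morgan for ∧/∨):
  (∃b ∃h (¬P(b,h) ∨ ¬M(h,b))) ∨ (∀e ¬P(e,e))
Finally move all quantifiers to the prefix:
  ∃b ∃h ∀e (¬P(b,h) ∨ ¬M(h,b) ∨ ¬P(e,e))
The quantifier ∃e sits under an odd number of negations, so it flips to ∀e.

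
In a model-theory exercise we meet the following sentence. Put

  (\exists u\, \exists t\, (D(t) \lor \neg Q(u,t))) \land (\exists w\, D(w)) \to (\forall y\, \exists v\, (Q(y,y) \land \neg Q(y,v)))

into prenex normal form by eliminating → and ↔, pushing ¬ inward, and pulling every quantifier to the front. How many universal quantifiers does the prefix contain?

4

Eliminate → and ↔ using ¬ and ∨.
  \neg ((\exists u\, \exists t\, (D(t) \lor \neg Q(u,t))) \land (\exists w\, D(w))) \lor (\forall y\, \exists v\, (Q(y,y) \land \neg Q(y,v)))
Drive negations inward (¬∀x A ≡ ∃x ¬A, ¬∃x A ≡ ∀x ¬A, De Morgan for ∧/∨):
  (\forall u\, \forall t\, (\neg D(t) \land Q(u,t))) \lor (\forall w\, \neg D(w)) \lor (\forall y\, \exists v\, (Q(y,y) \land \neg Q(y,v)))
Pull the quantifiers to the front (each side's bound variable is not free in the other side):
  \forall u\, \forall t\, \forall w\, \forall y\, \exists v\, (\neg D(t) \land Q(u,t) \lor \neg D(w) \lor Q(y,y) \land \neg Q(y,v))
The prefix is \forall u \forall t \forall w \forall y \exists v: 4 universal, 1 existential.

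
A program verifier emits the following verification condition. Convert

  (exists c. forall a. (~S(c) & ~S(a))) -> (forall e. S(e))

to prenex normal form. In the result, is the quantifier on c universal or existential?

First replace A → B with ¬A ∨ B.
  ~(exists c. forall a. (~S(c) & ~S(a))) | (forall e. S(e))
Drive negations inward (¬∀x A ≡ ∃x ¬A, ¬∃x A ≡ ∀x ¬A, De Morgan for ∧/∨):
  (forall c. exists a. (S(c) | S(a))) | (forall e. S(e))
All bound variables are already distinct, so no renaming is needed.
Finally move all quantifiers to the prefix:
  forall c. exists a. forall e. (S(c) | S(a) | S(e))
The quantifier exists c sits under an odd number of negations (counting the antecedent side of each →), so it flips to forall c.

universal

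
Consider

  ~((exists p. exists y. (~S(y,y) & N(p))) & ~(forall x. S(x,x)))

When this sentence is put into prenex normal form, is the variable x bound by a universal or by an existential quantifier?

Push ¬ through the quantifiers and connectives to reach negation normal form:
  (forall p. forall y. (S(y,y) | ~N(p))) | (forall x. S(x,x))
Extract every quantifier outward, since the variables are now distinct and don't occur free across branches:
  forall p. forall y. forall x. (S(y,y) | ~N(p) | S(x,x))
The quantifier forall x sits under an even number of negations, so it remains universal.

universal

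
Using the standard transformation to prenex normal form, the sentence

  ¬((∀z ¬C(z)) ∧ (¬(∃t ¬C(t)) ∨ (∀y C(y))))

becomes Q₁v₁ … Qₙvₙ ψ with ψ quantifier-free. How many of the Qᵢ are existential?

3

Push ¬ through the quantifiers and connectives to reach negation normal form:
  (∃z C(z)) ∨ (∃t ¬C(t)) ∧ (∃y ¬C(y))
Extract every quantifier outward, since the variables are now distinct and don't occur free across branches:
  ∃z ∃t ∃y (C(z) ∨ ¬C(t) ∧ ¬C(y))
The prefix is ∃z ∃t ∃y: 0 universal, 3 existential.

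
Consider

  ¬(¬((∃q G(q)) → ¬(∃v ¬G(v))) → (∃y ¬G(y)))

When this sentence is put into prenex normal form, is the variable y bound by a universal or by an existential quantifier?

universal

Eliminate → and ↔ using ¬ and ∨.
  ¬(¬¬(¬(∃q G(q)) ∨ ¬(∃v ¬G(v))) ∨ (∃y ¬G(y)))
Move each ¬ inward, flipping quantifiers it crosses:
  (∃q G(q)) ∧ (∃v ¬G(v)) ∧ (∀y G(y))
Pull the quantifiers to the front (each side's bound variable is not free in the other side):
  ∃q ∃v ∀y (G(q) ∧ ¬G(v) ∧ G(y))
The quantifier ∃y sits under an odd number of negations (counting the antecedent side of each →), so it flips to ∀y.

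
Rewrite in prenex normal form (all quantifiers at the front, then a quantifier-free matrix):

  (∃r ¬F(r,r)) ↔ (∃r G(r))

∀r ∃y ∀u1 ∃s ((F(r,r) ∨ G(y)) ∧ (¬G(u1) ∨ ¬F(s,s)))

Eliminate → and ↔ using ¬ and ∨; A ↔ B as (¬A ∨ B) ∧ (¬B ∨ A).
  (¬(∃r ¬F(r,r)) ∨ (∃r G(r))) ∧ (¬(∃r G(r)) ∨ (∃r ¬F(r,r)))
Push ¬ through the quantifiers and connectives to reach negation normal form:
  ((∀r F(r,r)) ∨ (∃r G(r))) ∧ ((∀r ¬G(r)) ∨ (∃r ¬F(r,r)))
Give each quantifier a distinct variable: r↦y, r↦u1, r↦s.
  ((∀r F(r,r)) ∨ (∃y G(y))) ∧ ((∀u1 ¬G(u1)) ∨ (∃s ¬F(s,s)))
Finally move all quantifiers to the prefix:
  ∀r ∃y ∀u1 ∃s ((F(r,r) ∨ G(y)) ∧ (¬G(u1) ∨ ¬F(s,s)))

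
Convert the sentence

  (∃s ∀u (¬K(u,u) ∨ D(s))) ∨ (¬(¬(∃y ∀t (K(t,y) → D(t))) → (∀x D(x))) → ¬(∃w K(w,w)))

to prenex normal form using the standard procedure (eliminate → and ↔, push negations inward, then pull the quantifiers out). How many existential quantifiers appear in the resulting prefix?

2

Rewrite implications/biconditionals: A → B as ¬A ∨ B.
  (∃s ∀u (¬K(u,u) ∨ D(s))) ∨ ¬¬(¬¬(∃y ∀t (¬K(t,y) ∨ D(t))) ∨ (∀x D(x))) ∨ ¬(∃w K(w,w))
Move each ¬ inward, flipping quantifiers it crosses:
  (∃s ∀u (¬K(u,u) ∨ D(s))) ∨ (∃y ∀t (¬K(t,y) ∨ D(t))) ∨ (∀x D(x)) ∨ (∀w ¬K(w,w))
All bound variables are already distinct, so no renaming is needed.
Finally move all quantifiers to the prefix:
  ∃s ∀u ∃y ∀t ∀x ∀w (¬K(u,u) ∨ D(s) ∨ ¬K(t,y) ∨ D(t) ∨ D(x) ∨ ¬K(w,w))
The prefix is ∃s ∀u ∃y ∀t ∀x ∀w: 4 universal, 2 existential.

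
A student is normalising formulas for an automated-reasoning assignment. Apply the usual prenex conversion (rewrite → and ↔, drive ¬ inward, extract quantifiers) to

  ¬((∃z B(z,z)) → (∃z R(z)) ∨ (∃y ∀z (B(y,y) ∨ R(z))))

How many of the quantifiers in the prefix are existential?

2

First replace A → B with ¬A ∨ B.
  ¬(¬(∃z B(z,z)) ∨ (∃z R(z)) ∨ (∃y ∀z (B(y,y) ∨ R(z))))
Drive negations inward (¬∀x A ≡ ∃x ¬A, ¬∃x A ≡ ∀x ¬A, De Morgan for ∧/∨):
  (∃z B(z,z)) ∧ (∀z ¬R(z)) ∧ (∀y ∃z (¬B(y,y) ∧ ¬R(z)))
Rename bound variables to avoid capture: z↦s, z↦t.
  (∃z B(z,z)) ∧ (∀s ¬R(s)) ∧ (∀y ∃t (¬B(y,y) ∧ ¬R(t)))
Extract every quantifier outward, since the variables are now distinct and don't occur free across branches:
  ∃z ∀s ∀y ∃t (B(z,z) ∧ ¬R(s) ∧ ¬B(y,y) ∧ ¬R(t))
The prefix is ∃z ∀s ∀y ∃t: 2 universal, 2 existential.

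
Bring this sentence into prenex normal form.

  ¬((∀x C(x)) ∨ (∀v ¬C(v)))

Drive negations inward (¬∀x A ≡ ∃x ¬A, ¬∃x A ≡ ∀x ¬A, De Morgan for ∧/∨):
  (∃x ¬C(x)) ∧ (∃v C(v))
All bound variables are already distinct, so no renaming is needed.
Extract every quantifier outward, since the variables are now distinct and don't occur free across branches:
  ∃x ∃v (¬C(x) ∧ C(v))

∃x ∃v (¬C(x) ∧ C(v))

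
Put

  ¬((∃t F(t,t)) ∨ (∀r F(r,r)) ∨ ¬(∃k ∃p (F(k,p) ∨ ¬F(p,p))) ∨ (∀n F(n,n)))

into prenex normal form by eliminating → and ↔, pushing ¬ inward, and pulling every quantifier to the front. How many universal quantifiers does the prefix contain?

1

Push ¬ through the quantifiers and connectives to reach negation normal form:
  (∀t ¬F(t,t)) ∧ (∃r ¬F(r,r)) ∧ (∃k ∃p (F(k,p) ∨ ¬F(p,p))) ∧ (∃n ¬F(n,n))
All bound variables are already distinct, so no renaming is needed.
Pull the quantifiers to the front (each side's bound variable is not free in the other side):
  ∀t ∃r ∃k ∃p ∃n (¬F(t,t) ∧ ¬F(r,r) ∧ (F(k,p) ∨ ¬F(p,p)) ∧ ¬F(n,n))
The prefix is ∀t ∃r ∃k ∃p ∃n: 1 universal, 4 existential.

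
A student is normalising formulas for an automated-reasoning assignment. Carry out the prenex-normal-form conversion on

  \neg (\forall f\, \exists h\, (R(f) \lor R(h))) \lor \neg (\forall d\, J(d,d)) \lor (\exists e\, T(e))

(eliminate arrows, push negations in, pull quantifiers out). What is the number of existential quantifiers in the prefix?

3

Move each ¬ inward, flipping quantifiers it crosses:
  (\exists f\, \forall h\, (\neg R(f) \land \neg R(h))) \lor (\exists d\, \neg J(d,d)) \lor (\exists e\, T(e))
Finally move all quantifiers to the prefix:
  \exists f\, \forall h\, \exists d\, \exists e\, (\neg R(f) \land \neg R(h) \lor \neg J(d,d) \lor T(e))
The prefix is \exists f \forall h \exists d \exists e: 1 universal, 3 existential.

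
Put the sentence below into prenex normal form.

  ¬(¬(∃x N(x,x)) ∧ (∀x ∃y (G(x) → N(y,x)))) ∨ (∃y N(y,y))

First replace A → B with ¬A ∨ B.
  ¬(¬(∃x N(x,x)) ∧ (∀x ∃y (¬G(x) ∨ N(y,x)))) ∨ (∃y N(y,y))
Push ¬ through the quantifiers and connectives to reach negation normal form:
  (∃x N(x,x)) ∨ (∃x ∀y (G(x) ∧ ¬N(y,x))) ∨ (∃y N(y,y))
Rename bound variables to avoid capture: x↦v1, y↦w1.
  (∃x N(x,x)) ∨ (∃v1 ∀y (G(v1) ∧ ¬N(y,v1))) ∨ (∃w1 N(w1,w1))
Extract every quantifier outward, since the variables are now distinct and don't occur free across branches:
  ∃x ∃v1 ∀y ∃w1 (N(x,x) ∨ G(v1) ∧ ¬N(y,v1) ∨ N(w1,w1))

∃x ∃v1 ∀y ∃w1 (N(x,x) ∨ G(v1) ∧ ¬N(y,v1) ∨ N(w1,w1))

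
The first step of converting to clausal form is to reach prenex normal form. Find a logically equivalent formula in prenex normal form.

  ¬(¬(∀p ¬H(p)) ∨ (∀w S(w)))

Drive negations inward (¬∀x A ≡ ∃x ¬A, ¬∃x A ≡ ∀x ¬A, De Morgan for ∧/∨):
  (∀p ¬H(p)) ∧ (∃w ¬S(w))
All bound variables are already distinct, so no renaming is needed.
Finally move all quantifiers to the prefix:
  ∀p ∃w (¬H(p) ∧ ¬S(w))

∀p ∃w (¬H(p) ∧ ¬S(w))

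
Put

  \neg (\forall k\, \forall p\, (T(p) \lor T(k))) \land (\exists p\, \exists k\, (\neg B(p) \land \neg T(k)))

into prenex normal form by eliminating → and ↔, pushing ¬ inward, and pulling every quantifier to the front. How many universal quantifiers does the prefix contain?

0

Push ¬ through the quantifiers and connectives to reach negation normal form:
  (\exists k\, \exists p\, (\neg T(p) \land \neg T(k))) \land (\exists p\, \exists k\, (\neg B(p) \land \neg T(k)))
Standardize variables apart so no two quantifiers bind the same name: p↦x1, k↦c.
  (\exists k\, \exists p\, (\neg T(p) \land \neg T(k))) \land (\exists x1\, \exists c\, (\neg B(x1) \land \neg T(c)))
Finally move all quantifiers to the prefix:
  \exists k\, \exists p\, \exists x1\, \exists c\, (\neg T(p) \land \neg T(k) \land \neg B(x1) \land \neg T(c))
The prefix is \exists k \exists p \exists x1 \exists c: 0 universal, 4 existential.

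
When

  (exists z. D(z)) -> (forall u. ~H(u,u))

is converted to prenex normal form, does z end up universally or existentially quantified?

universal

First replace A → B with ¬A ∨ B.
  ~(exists z. D(z)) | (forall u. ~H(u,u))
Move each ¬ inward, flipping quantifiers it crosses:
  (forall z. ~D(z)) | (forall u. ~H(u,u))
All bound variables are already distinct, so no renaming is needed.
Pull the quantifiers to the front (each side's bound variable is not free in the other side):
  forall z. forall u. (~D(z) | ~H(u,u))
The quantifier exists z sits under an odd number of negations (counting the antecedent side of each →), so it flips to forall z.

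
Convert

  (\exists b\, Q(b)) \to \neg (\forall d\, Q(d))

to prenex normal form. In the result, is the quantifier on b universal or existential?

Rewrite implications/biconditionals: A → B as ¬A ∨ B.
  \neg (\exists b\, Q(b)) \lor \neg (\forall d\, Q(d))
Move each ¬ inward, flipping quantifiers it crosses:
  (\forall b\, \neg Q(b)) \lor (\exists d\, \neg Q(d))
All bound variables are already distinct, so no renaming is needed.
Extract every quantifier outward, since the variables are now distinct and don't occur free across branches:
  \forall b\, \exists d\, (\neg Q(b) \lor \neg Q(d))
The quantifier \exists b sits under an odd number of negations (counting the antecedent side of each →), so it flips to \forall b.

universal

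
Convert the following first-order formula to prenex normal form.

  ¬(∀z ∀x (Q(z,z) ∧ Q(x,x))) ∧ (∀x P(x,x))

∃z ∃x ∀p ((¬Q(z,z) ∨ ¬Q(x,x)) ∧ P(p,p))

Push ¬ through the quantifiers and connectives to reach negation normal form:
  (∃z ∃x (¬Q(z,z) ∨ ¬Q(x,x))) ∧ (∀x P(x,x))
Give each quantifier a distinct variable: x↦p.
  (∃z ∃x (¬Q(z,z) ∨ ¬Q(x,x))) ∧ (∀p P(p,p))
Pull the quantifiers to the front (each side's bound variable is not free in the other side):
  ∃z ∃x ∀p ((¬Q(z,z) ∨ ¬Q(x,x)) ∧ P(p,p))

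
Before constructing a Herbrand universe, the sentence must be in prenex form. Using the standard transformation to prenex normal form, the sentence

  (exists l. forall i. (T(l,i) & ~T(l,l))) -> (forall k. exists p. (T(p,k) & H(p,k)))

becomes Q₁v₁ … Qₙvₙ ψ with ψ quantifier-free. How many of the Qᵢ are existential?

2

Eliminate → and ↔ using ¬ and ∨.
  ~(exists l. forall i. (T(l,i) & ~T(l,l))) | (forall k. exists p. (T(p,k) & H(p,k)))
Move each ¬ inward, flipping quantifiers it crosses:
  (forall l. exists i. (~T(l,i) | T(l,l))) | (forall k. exists p. (T(p,k) & H(p,k)))
Finally move all quantifiers to the prefix:
  forall l. exists i. forall k. exists p. (~T(l,i) | T(l,l) | T(p,k) & H(p,k))
The prefix is forall l exists i forall k exists p: 2 universal, 2 existential.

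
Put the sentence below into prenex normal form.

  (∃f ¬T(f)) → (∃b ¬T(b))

Rewrite implications/biconditionals: A → B as ¬A ∨ B.
  ¬(∃f ¬T(f)) ∨ (∃b ¬T(b))
Push ¬ through the quantifiers and connectives to reach negation normal form:
  (∀f T(f)) ∨ (∃b ¬T(b))
All bound variables are already distinct, so no renaming is needed.
Pull the quantifiers to the front (each side's bound variable is not free in the other side):
  ∀f ∃b (T(f) ∨ ¬T(b))

∀f ∃b (T(f) ∨ ¬T(b))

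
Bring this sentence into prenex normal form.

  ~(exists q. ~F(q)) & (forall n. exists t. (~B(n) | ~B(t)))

Push ¬ through the quantifiers and connectives to reach negation normal form:
  (forall q. F(q)) & (forall n. exists t. (~B(n) | ~B(t)))
All bound variables are already distinct, so no renaming is needed.
Pull the quantifiers to the front (each side's bound variable is not free in the other side):
  forall q. forall n. exists t. (F(q) & (~B(n) | ~B(t)))

forall q. forall n. exists t. (F(q) & (~B(n) | ~B(t)))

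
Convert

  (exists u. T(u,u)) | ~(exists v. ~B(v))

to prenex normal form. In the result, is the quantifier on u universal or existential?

Drive negations inward (¬∀x A ≡ ∃x ¬A, ¬∃x A ≡ ∀x ¬A, De Morgan for ∧/∨):
  (exists u. T(u,u)) | (forall v. B(v))
All bound variables are already distinct, so no renaming is needed.
Extract every quantifier outward, since the variables are now distinct and don't occur free across branches:
  exists u. forall v. (T(u,u) | B(v))
The quantifier exists u sits under an even number of negations, so it remains existential.

existential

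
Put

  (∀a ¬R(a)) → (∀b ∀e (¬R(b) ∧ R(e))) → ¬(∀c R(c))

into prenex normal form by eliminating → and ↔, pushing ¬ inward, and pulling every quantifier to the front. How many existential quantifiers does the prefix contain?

First replace A → B with ¬A ∨ B.
  ¬(∀a ¬R(a)) ∨ ¬(∀b ∀e (¬R(b) ∧ R(e))) ∨ ¬(∀c R(c))
Move each ¬ inward, flipping quantifiers it crosses:
  (∃a R(a)) ∨ (∃b ∃e (R(b) ∨ ¬R(e))) ∨ (∃c ¬R(c))
All bound variables are already distinct, so no renaming is needed.
Finally move all quantifiers to the prefix:
  ∃a ∃b ∃e ∃c (R(a) ∨ R(b) ∨ ¬R(e) ∨ ¬R(c))
The prefix is ∃a ∃b ∃e ∃c: 0 universal, 4 existential.

4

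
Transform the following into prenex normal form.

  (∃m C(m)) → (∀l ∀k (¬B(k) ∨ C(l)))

∀m ∀l ∀k (¬C(m) ∨ ¬B(k) ∨ C(l))

Eliminate → and ↔ using ¬ and ∨.
  ¬(∃m C(m)) ∨ (∀l ∀k (¬B(k) ∨ C(l)))
Move each ¬ inward, flipping quantifiers it crosses:
  (∀m ¬C(m)) ∨ (∀l ∀k (¬B(k) ∨ C(l)))
All bound variables are already distinct, so no renaming is needed.
Extract every quantifier outward, since the variables are now distinct and don't occur free across branches:
  ∀m ∀l ∀k (¬C(m) ∨ ¬B(k) ∨ C(l))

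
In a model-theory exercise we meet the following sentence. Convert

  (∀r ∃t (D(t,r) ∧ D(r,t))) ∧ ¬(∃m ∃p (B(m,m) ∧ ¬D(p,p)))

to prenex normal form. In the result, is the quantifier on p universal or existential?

Move each ¬ inward, flipping quantifiers it crosses:
  (∀r ∃t (D(t,r) ∧ D(r,t))) ∧ (∀m ∀p (¬B(m,m) ∨ D(p,p)))
Finally move all quantifiers to the prefix:
  ∀r ∃t ∀m ∀p (D(t,r) ∧ D(r,t) ∧ (¬B(m,m) ∨ D(p,p)))
The quantifier ∃p sits under an odd number of negations, so it flips to ∀p.

universal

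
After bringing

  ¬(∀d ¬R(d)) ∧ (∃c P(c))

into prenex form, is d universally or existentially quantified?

Push ¬ through the quantifiers and connectives to reach negation normal form:
  (∃d R(d)) ∧ (∃c P(c))
Pull the quantifiers to the front (each side's bound variable is not free in the other side):
  ∃d ∃c (R(d) ∧ P(c))
The quantifier ∀d sits under an odd number of negations, so it flips to ∃d.

existential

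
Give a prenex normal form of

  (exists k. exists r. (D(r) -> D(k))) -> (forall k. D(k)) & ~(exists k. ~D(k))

forall k. forall r. forall b. forall p. (D(r) & ~D(k) | D(b) & D(p))

Eliminate → and ↔ using ¬ and ∨.
  ~(exists k. exists r. (~D(r) | D(k))) | (forall k. D(k)) & ~(exists k. ~D(k))
Push ¬ through the quantifiers and connectives to reach negation normal form:
  (forall k. forall r. (D(r) & ~D(k))) | (forall k. D(k)) & (forall k. D(k))
Rename bound variables to avoid capture: k↦b, k↦p.
  (forall k. forall r. (D(r) & ~D(k))) | (forall b. D(b)) & (forall p. D(p))
Extract every quantifier outward, since the variables are now distinct and don't occur free across branches:
  forall k. forall r. forall b. forall p. (D(r) & ~D(k) | D(b) & D(p))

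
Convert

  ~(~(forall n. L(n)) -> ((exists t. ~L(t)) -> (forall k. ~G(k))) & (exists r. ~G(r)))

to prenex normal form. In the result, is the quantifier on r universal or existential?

Rewrite implications/biconditionals: A → B as ¬A ∨ B.
  ~(~~(forall n. L(n)) | (~(exists t. ~L(t)) | (forall k. ~G(k))) & (exists r. ~G(r)))
Drive negations inward (¬∀x A ≡ ∃x ¬A, ¬∃x A ≡ ∀x ¬A, De Morgan for ∧/∨):
  (exists n. ~L(n)) & ((exists t. ~L(t)) & (exists k. G(k)) | (forall r. G(r)))
All bound variables are already distinct, so no renaming is needed.
Finally move all quantifiers to the prefix:
  exists n. exists t. exists k. forall r. (~L(n) & (~L(t) & G(k) | G(r)))
The quantifier exists r sits under an odd number of negations (counting the antecedent side of each →), so it flips to forall r.

universal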